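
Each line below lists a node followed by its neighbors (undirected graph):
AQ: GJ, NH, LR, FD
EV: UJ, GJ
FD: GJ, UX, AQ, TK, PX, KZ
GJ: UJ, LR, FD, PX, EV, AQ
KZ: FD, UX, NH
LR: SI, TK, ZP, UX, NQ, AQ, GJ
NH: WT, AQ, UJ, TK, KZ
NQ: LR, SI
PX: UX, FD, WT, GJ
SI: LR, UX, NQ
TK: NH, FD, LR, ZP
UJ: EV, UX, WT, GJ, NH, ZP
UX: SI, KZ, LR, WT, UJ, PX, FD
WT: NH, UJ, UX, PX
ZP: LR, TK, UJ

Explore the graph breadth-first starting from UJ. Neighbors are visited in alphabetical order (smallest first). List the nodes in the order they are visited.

UJ, EV, GJ, NH, UX, WT, ZP, AQ, FD, LR, PX, KZ, TK, SI, NQ

Visit UJ; enqueue EV, GJ, NH, UX, WT, ZP → queue [EV, GJ, NH, UX, WT, ZP]
Visit EV → queue [GJ, NH, UX, WT, ZP]
Visit GJ; enqueue AQ, FD, LR, PX → queue [NH, UX, WT, ZP, AQ, FD, LR, PX]
Visit NH; enqueue KZ, TK → queue [UX, WT, ZP, AQ, FD, LR, PX, KZ, TK]
Visit UX; enqueue SI → queue [WT, ZP, AQ, FD, LR, PX, KZ, TK, SI]
Visit WT → queue [ZP, AQ, FD, LR, PX, KZ, TK, SI]
Visit ZP → queue [AQ, FD, LR, PX, KZ, TK, SI]
Visit AQ → queue [FD, LR, PX, KZ, TK, SI]
Visit FD → queue [LR, PX, KZ, TK, SI]
Visit LR; enqueue NQ → queue [PX, KZ, TK, SI, NQ]
Visit PX → queue [KZ, TK, SI, NQ]
Visit KZ → queue [TK, SI, NQ]
Visit TK → queue [SI, NQ]
Visit SI → queue [NQ]
Visit NQ → queue []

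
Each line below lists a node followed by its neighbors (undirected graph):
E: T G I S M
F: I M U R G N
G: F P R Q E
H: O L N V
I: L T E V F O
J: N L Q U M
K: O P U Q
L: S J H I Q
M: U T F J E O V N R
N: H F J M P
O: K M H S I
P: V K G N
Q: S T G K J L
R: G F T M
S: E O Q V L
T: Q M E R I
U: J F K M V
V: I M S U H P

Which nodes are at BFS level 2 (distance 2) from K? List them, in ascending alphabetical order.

F, G, H, I, J, L, M, N, S, T, V

Level 0: K
Level 1: O, P, Q, U
Level 2: F, G, H, I, J, L, M, N, S, T, V
Level 3: E, R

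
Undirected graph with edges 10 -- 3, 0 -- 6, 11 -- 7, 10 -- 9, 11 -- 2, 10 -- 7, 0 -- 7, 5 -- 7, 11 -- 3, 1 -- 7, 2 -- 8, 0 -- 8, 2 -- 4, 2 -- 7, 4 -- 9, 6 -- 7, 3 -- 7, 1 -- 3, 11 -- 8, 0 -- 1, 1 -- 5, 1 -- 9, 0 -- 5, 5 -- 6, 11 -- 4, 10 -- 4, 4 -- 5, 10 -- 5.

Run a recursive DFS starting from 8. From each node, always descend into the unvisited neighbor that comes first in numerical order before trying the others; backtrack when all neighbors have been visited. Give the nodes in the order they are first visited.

Visit 8
8 → 0
0 → 1
1 → 3
3 → 7
7 → 2
2 → 4
4 → 5
5 → 6
5 → 10
10 → 9
4 → 11

8, 0, 1, 3, 7, 2, 4, 5, 6, 10, 9, 11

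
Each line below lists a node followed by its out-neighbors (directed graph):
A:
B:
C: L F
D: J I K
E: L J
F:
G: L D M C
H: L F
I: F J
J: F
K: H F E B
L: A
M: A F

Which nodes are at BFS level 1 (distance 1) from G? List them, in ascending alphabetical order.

Level 0: G
Level 1: C, D, L, M
Level 2: A, F, I, J, K
Level 3: B, E, H

C, D, L, M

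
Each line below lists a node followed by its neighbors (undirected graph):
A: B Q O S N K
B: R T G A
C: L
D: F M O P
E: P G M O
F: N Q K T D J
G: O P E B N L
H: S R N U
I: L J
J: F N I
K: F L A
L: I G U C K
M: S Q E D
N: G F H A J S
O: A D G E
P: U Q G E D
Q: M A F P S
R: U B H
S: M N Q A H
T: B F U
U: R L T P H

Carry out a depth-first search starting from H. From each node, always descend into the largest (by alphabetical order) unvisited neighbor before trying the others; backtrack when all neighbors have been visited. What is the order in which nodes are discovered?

H, U, T, F, Q, S, N, J, I, L, K, A, O, G, P, E, M, D, B, R, C

Visit H
H → U
U → T
T → F
F → Q
Q → S
S → N
N → J
J → I
I → L
L → K
K → A
A → O
O → G
G → P
P → E
E → M
M → D
G → B
B → R
L → C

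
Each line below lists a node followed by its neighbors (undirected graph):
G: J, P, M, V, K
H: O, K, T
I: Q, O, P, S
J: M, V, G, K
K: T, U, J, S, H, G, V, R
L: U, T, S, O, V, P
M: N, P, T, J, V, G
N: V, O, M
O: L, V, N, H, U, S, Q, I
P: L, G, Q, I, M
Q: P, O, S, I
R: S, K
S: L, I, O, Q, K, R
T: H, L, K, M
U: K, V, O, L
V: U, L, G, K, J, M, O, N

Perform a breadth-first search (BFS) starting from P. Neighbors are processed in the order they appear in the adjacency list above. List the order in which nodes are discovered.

Visit P; enqueue L, G, Q, I, M → queue [L, G, Q, I, M]
Visit L; enqueue U, T, S, O, V → queue [G, Q, I, M, U, T, S, O, V]
Visit G; enqueue J, K → queue [Q, I, M, U, T, S, O, V, J, K]
Visit Q → queue [I, M, U, T, S, O, V, J, K]
Visit I → queue [M, U, T, S, O, V, J, K]
Visit M; enqueue N → queue [U, T, S, O, V, J, K, N]
Visit U → queue [T, S, O, V, J, K, N]
Visit T; enqueue H → queue [S, O, V, J, K, N, H]
Visit S; enqueue R → queue [O, V, J, K, N, H, R]
Visit O → queue [V, J, K, N, H, R]
Visit V → queue [J, K, N, H, R]
Visit J → queue [K, N, H, R]
Visit K → queue [N, H, R]
Visit N → queue [H, R]
Visit H → queue [R]
Visit R → queue []

P -> L -> G -> Q -> I -> M -> U -> T -> S -> O -> V -> J -> K -> N -> H -> R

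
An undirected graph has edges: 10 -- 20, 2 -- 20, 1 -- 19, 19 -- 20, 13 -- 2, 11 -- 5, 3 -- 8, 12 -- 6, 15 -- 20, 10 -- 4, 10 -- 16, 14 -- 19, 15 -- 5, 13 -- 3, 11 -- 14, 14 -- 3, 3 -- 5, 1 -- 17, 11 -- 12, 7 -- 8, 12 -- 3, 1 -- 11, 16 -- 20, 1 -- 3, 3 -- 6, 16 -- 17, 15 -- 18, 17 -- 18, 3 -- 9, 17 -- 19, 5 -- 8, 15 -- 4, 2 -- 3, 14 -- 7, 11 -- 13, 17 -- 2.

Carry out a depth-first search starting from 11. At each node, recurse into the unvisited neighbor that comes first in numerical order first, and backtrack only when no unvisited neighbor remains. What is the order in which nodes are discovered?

11 1 3 2 13 17 16 10 4 15 5 8 7 14 19 20 18 6 12 9

Visit 11
11 → 1
1 → 3
3 → 2
2 → 13
2 → 17
17 → 16
16 → 10
10 → 4
4 → 15
15 → 5
5 → 8
8 → 7
7 → 14
14 → 19
19 → 20
15 → 18
3 → 6
6 → 12
3 → 9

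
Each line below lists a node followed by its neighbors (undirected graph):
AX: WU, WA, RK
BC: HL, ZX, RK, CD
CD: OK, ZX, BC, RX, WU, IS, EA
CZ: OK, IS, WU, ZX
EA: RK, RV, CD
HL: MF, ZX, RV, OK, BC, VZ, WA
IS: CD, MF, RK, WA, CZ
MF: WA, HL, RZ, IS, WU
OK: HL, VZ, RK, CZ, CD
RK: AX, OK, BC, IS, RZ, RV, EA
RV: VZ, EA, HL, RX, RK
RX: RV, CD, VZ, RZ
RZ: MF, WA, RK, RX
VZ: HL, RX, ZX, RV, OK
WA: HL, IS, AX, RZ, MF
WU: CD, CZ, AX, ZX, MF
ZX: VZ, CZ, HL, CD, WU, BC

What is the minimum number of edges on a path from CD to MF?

2

Level 0: CD
Level 1: BC, EA, IS, OK, RX, WU, ZX
Level 2: AX, CZ, HL, MF, RK, RV, RZ, VZ, WA
MF first appears at level 2.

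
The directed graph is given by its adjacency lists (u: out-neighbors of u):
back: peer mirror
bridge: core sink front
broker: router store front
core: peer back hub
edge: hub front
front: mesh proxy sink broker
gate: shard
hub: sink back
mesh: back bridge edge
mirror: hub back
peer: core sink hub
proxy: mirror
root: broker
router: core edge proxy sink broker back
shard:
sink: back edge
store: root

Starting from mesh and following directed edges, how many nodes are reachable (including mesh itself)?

BFS from mesh visits: mesh, edge, bridge, back, hub, front, sink, core, peer, mirror, proxy, broker, store, router, root
Reachable nodes: 15 of 17 total.

15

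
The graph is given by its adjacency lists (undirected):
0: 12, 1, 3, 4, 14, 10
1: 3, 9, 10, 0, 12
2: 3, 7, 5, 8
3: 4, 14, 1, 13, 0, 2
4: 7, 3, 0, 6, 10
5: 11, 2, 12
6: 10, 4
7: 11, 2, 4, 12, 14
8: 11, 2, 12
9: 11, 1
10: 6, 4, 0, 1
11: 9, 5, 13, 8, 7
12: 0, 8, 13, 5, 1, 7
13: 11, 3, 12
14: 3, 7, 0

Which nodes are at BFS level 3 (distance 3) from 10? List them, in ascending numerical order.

2, 5, 8, 11, 13

Level 0: 10
Level 1: 0, 1, 4, 6
Level 2: 3, 7, 9, 12, 14
Level 3: 2, 5, 8, 11, 13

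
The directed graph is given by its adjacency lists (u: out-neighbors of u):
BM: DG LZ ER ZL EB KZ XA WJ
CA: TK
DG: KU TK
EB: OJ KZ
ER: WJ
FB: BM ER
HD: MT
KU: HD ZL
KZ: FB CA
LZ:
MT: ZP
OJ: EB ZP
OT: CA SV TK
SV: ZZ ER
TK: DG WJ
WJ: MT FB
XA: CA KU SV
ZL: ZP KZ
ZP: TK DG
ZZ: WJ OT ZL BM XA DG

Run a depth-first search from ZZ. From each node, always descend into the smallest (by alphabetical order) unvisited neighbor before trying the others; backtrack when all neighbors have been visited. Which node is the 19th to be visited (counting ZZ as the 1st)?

SV

Visit ZZ
ZZ → BM
BM → DG
DG → KU
KU → HD
HD → MT
MT → ZP
ZP → TK
TK → WJ
WJ → FB
FB → ER
KU → ZL
ZL → KZ
KZ → CA
BM → EB
EB → OJ
BM → LZ
BM → XA
XA → SV
ZZ → OT

Visit order: ZZ, BM, DG, KU, HD, MT, ZP, TK, WJ, FB, ER, ZL, KZ, CA, EB, OJ, LZ, XA, SV, OT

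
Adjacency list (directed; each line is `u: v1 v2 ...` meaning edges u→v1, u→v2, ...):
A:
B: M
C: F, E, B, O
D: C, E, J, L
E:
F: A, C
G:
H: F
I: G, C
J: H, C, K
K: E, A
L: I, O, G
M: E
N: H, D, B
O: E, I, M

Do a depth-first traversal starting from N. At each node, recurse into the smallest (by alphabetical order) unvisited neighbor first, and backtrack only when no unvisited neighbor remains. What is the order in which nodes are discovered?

Visit N
N → B
B → M
M → E
N → D
D → C
C → F
F → A
C → O
O → I
I → G
D → J
J → H
J → K
D → L

N, B, M, E, D, C, F, A, O, I, G, J, H, K, L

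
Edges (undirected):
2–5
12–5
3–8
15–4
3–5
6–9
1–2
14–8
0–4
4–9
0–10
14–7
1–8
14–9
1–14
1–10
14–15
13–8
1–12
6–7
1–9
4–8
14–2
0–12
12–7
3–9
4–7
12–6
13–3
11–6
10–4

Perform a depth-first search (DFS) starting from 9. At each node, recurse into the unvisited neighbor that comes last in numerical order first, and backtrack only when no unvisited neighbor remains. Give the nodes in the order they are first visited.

Visit 9
9 → 14
14 → 15
15 → 4
4 → 10
10 → 1
1 → 12
12 → 7
7 → 6
6 → 11
12 → 5
5 → 3
3 → 13
13 → 8
5 → 2
12 → 0

9, 14, 15, 4, 10, 1, 12, 7, 6, 11, 5, 3, 13, 8, 2, 0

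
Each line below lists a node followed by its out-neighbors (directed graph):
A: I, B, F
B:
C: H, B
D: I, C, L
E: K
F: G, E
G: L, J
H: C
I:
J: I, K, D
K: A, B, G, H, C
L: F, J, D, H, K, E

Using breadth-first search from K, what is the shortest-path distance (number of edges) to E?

Level 0: K
Level 1: A, B, C, G, H
Level 2: F, I, J, L
Level 3: D, E
E first appears at level 3.

3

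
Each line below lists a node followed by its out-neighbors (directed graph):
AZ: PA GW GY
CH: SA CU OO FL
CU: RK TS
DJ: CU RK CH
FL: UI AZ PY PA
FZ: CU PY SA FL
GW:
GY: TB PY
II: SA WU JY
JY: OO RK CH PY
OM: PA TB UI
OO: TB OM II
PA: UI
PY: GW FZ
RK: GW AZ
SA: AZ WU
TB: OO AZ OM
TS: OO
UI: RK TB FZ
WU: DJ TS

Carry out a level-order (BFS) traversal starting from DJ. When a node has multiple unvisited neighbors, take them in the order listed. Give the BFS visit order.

Visit DJ; enqueue CU, RK, CH → queue [CU, RK, CH]
Visit CU; enqueue TS → queue [RK, CH, TS]
Visit RK; enqueue GW, AZ → queue [CH, TS, GW, AZ]
Visit CH; enqueue SA, OO, FL → queue [TS, GW, AZ, SA, OO, FL]
Visit TS → queue [GW, AZ, SA, OO, FL]
Visit GW → queue [AZ, SA, OO, FL]
Visit AZ; enqueue PA, GY → queue [SA, OO, FL, PA, GY]
Visit SA; enqueue WU → queue [OO, FL, PA, GY, WU]
Visit OO; enqueue TB, OM, II → queue [FL, PA, GY, WU, TB, OM, II]
Visit FL; enqueue UI, PY → queue [PA, GY, WU, TB, OM, II, UI, PY]
Visit PA → queue [GY, WU, TB, OM, II, UI, PY]
Visit GY → queue [WU, TB, OM, II, UI, PY]
Visit WU → queue [TB, OM, II, UI, PY]
Visit TB → queue [OM, II, UI, PY]
Visit OM → queue [II, UI, PY]
Visit II; enqueue JY → queue [UI, PY, JY]
Visit UI; enqueue FZ → queue [PY, JY, FZ]
Visit PY → queue [JY, FZ]
Visit JY → queue [FZ]
Visit FZ → queue []

DJ → CU → RK → CH → TS → GW → AZ → SA → OO → FL → PA → GY → WU → TB → OM → II → UI → PY → JY → FZ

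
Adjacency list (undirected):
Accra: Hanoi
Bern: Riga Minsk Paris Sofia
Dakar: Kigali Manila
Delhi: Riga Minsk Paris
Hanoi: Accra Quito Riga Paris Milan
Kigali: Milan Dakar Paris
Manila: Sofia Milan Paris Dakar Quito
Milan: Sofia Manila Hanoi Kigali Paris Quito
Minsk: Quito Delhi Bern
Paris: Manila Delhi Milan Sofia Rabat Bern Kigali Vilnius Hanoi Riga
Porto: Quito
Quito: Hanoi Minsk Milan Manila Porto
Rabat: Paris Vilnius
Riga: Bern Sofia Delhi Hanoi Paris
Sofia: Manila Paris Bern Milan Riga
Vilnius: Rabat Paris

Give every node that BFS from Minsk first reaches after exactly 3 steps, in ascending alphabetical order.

Accra, Dakar, Kigali, Rabat, Vilnius

Level 0: Minsk
Level 1: Bern, Delhi, Quito
Level 2: Hanoi, Manila, Milan, Paris, Porto, Riga, Sofia
Level 3: Accra, Dakar, Kigali, Rabat, Vilnius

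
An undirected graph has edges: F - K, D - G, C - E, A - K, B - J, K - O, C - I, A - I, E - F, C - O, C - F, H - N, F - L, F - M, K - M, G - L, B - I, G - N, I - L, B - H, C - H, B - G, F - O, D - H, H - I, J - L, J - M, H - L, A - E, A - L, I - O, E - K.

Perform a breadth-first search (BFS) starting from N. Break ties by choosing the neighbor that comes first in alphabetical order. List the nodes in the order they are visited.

N → G → H → B → D → L → C → I → J → A → F → E → O → M → K

Visit N; enqueue G, H → queue [G, H]
Visit G; enqueue B, D, L → queue [H, B, D, L]
Visit H; enqueue C, I → queue [B, D, L, C, I]
Visit B; enqueue J → queue [D, L, C, I, J]
Visit D → queue [L, C, I, J]
Visit L; enqueue A, F → queue [C, I, J, A, F]
Visit C; enqueue E, O → queue [I, J, A, F, E, O]
Visit I → queue [J, A, F, E, O]
Visit J; enqueue M → queue [A, F, E, O, M]
Visit A; enqueue K → queue [F, E, O, M, K]
Visit F → queue [E, O, M, K]
Visit E → queue [O, M, K]
Visit O → queue [M, K]
Visit M → queue [K]
Visit K → queue []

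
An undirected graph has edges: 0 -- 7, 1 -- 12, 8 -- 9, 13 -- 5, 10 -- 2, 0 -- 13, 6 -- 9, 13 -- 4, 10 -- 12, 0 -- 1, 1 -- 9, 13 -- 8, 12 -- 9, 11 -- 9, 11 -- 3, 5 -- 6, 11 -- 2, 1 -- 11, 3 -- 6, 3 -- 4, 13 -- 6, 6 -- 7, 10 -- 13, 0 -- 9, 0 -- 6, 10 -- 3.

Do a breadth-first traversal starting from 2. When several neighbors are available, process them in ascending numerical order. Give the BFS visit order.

2, 10, 11, 3, 12, 13, 1, 9, 4, 6, 0, 5, 8, 7

Visit 2; enqueue 10, 11 → queue [10, 11]
Visit 10; enqueue 3, 12, 13 → queue [11, 3, 12, 13]
Visit 11; enqueue 1, 9 → queue [3, 12, 13, 1, 9]
Visit 3; enqueue 4, 6 → queue [12, 13, 1, 9, 4, 6]
Visit 12 → queue [13, 1, 9, 4, 6]
Visit 13; enqueue 0, 5, 8 → queue [1, 9, 4, 6, 0, 5, 8]
Visit 1 → queue [9, 4, 6, 0, 5, 8]
Visit 9 → queue [4, 6, 0, 5, 8]
Visit 4 → queue [6, 0, 5, 8]
Visit 6; enqueue 7 → queue [0, 5, 8, 7]
Visit 0 → queue [5, 8, 7]
Visit 5 → queue [8, 7]
Visit 8 → queue [7]
Visit 7 → queue []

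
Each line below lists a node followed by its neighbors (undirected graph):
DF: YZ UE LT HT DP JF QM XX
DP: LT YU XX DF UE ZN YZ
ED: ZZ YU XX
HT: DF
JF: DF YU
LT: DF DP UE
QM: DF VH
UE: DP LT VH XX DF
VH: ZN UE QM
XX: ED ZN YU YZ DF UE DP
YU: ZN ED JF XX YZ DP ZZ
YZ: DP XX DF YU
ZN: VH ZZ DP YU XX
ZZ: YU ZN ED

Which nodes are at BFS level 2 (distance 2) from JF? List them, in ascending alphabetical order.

Level 0: JF
Level 1: DF, YU
Level 2: DP, ED, HT, LT, QM, UE, XX, YZ, ZN, ZZ
Level 3: VH

DP, ED, HT, LT, QM, UE, XX, YZ, ZN, ZZ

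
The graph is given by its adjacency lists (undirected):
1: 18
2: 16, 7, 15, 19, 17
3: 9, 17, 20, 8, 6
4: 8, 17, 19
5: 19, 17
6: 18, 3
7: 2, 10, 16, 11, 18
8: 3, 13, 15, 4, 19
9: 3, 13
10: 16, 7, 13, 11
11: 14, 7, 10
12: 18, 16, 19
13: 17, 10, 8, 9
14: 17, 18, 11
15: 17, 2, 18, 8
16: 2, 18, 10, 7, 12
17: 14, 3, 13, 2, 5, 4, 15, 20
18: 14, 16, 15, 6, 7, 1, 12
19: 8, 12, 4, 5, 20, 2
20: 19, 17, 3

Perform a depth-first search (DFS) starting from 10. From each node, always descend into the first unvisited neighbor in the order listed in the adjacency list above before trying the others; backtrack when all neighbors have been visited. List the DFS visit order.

Visit 10
10 → 16
16 → 2
2 → 7
7 → 11
11 → 14
14 → 17
17 → 3
3 → 9
9 → 13
13 → 8
8 → 15
15 → 18
18 → 6
18 → 1
18 → 12
12 → 19
19 → 4
19 → 5
19 → 20

10, 16, 2, 7, 11, 14, 17, 3, 9, 13, 8, 15, 18, 6, 1, 12, 19, 4, 5, 20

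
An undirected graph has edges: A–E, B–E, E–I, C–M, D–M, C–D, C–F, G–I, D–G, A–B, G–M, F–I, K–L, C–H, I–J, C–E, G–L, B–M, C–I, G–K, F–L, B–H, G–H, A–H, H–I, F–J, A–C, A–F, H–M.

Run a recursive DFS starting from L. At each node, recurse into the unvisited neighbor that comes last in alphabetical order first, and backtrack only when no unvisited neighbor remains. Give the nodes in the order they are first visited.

L → K → G → M → H → I → J → F → C → E → B → A → D

Visit L
L → K
K → G
G → M
M → H
H → I
I → J
J → F
F → C
C → E
E → B
B → A
C → D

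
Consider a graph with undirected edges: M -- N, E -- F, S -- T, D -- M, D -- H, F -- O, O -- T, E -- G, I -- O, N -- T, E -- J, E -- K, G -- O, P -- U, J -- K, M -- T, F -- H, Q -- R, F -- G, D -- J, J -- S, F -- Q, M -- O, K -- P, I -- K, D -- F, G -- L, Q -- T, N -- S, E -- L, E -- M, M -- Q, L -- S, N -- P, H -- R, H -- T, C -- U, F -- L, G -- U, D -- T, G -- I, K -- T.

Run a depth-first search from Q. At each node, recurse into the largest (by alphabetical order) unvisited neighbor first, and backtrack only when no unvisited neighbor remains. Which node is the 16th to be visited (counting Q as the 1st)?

J

Visit Q
Q → T
T → S
S → N
N → P
P → U
U → G
G → O
O → M
M → E
E → L
L → F
F → H
H → R
H → D
D → J
J → K
K → I
U → C

Visit order: Q, T, S, N, P, U, G, O, M, E, L, F, H, R, D, J, K, I, C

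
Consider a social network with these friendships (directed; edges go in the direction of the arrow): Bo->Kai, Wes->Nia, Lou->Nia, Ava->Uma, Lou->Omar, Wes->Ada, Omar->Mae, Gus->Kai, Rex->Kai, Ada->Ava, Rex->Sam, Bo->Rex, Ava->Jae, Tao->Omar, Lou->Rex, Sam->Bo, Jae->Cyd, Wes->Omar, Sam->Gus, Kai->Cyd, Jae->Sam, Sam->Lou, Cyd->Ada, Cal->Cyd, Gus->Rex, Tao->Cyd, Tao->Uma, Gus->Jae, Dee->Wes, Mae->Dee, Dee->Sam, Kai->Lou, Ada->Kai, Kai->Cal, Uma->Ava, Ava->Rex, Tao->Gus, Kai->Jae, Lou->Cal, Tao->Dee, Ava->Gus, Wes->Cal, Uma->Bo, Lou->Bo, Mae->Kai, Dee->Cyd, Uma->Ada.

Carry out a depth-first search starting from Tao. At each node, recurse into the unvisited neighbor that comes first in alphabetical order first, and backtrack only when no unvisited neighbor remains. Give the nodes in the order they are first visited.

Visit Tao
Tao → Cyd
Cyd → Ada
Ada → Ava
Ava → Gus
Gus → Jae
Jae → Sam
Sam → Bo
Bo → Kai
Kai → Cal
Kai → Lou
Lou → Nia
Lou → Omar
Omar → Mae
Mae → Dee
Dee → Wes
Lou → Rex
Ava → Uma

Tao, Cyd, Ada, Ava, Gus, Jae, Sam, Bo, Kai, Cal, Lou, Nia, Omar, Mae, Dee, Wes, Rex, Uma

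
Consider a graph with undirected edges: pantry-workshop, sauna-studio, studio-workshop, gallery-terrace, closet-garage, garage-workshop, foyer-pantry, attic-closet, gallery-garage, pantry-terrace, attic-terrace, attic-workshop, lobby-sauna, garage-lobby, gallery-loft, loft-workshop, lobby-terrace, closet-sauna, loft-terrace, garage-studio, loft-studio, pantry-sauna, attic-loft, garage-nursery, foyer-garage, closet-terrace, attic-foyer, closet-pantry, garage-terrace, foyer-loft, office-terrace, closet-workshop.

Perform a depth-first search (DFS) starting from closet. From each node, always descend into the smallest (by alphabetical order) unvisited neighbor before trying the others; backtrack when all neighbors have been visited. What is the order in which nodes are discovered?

closet, attic, foyer, garage, gallery, loft, studio, sauna, lobby, terrace, office, pantry, workshop, nursery

Visit closet
closet → attic
attic → foyer
foyer → garage
garage → gallery
gallery → loft
loft → studio
studio → sauna
sauna → lobby
lobby → terrace
terrace → office
terrace → pantry
pantry → workshop
garage → nursery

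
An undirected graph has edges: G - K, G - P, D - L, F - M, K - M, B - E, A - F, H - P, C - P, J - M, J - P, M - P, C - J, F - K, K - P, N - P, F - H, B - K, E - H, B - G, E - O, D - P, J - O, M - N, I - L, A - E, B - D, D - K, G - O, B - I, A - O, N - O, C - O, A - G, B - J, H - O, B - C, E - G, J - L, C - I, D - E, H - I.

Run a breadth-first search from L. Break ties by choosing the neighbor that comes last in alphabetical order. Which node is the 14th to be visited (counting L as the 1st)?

G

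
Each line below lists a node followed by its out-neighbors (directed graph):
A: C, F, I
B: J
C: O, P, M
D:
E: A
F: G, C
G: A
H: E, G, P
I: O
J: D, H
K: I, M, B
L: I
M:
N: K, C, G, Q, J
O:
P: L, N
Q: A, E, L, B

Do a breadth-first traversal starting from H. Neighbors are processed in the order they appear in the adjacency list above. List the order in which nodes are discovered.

Visit H; enqueue E, G, P → queue [E, G, P]
Visit E; enqueue A → queue [G, P, A]
Visit G → queue [P, A]
Visit P; enqueue L, N → queue [A, L, N]
Visit A; enqueue C, F, I → queue [L, N, C, F, I]
Visit L → queue [N, C, F, I]
Visit N; enqueue K, Q, J → queue [C, F, I, K, Q, J]
Visit C; enqueue O, M → queue [F, I, K, Q, J, O, M]
Visit F → queue [I, K, Q, J, O, M]
Visit I → queue [K, Q, J, O, M]
Visit K; enqueue B → queue [Q, J, O, M, B]
Visit Q → queue [J, O, M, B]
Visit J; enqueue D → queue [O, M, B, D]
Visit O → queue [M, B, D]
Visit M → queue [B, D]
Visit B → queue [D]
Visit D → queue []

H E G P A L N C F I K Q J O M B D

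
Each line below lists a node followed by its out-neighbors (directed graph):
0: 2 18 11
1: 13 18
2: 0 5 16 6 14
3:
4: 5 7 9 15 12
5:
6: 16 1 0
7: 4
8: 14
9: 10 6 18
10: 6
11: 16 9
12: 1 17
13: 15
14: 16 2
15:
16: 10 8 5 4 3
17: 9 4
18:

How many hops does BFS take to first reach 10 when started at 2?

Level 0: 2
Level 1: 0, 5, 6, 14, 16
Level 2: 1, 3, 4, 8, 10, 11, 18
Level 3: 7, 9, 12, 13, 15
Level 4: 17
10 first appears at level 2.

2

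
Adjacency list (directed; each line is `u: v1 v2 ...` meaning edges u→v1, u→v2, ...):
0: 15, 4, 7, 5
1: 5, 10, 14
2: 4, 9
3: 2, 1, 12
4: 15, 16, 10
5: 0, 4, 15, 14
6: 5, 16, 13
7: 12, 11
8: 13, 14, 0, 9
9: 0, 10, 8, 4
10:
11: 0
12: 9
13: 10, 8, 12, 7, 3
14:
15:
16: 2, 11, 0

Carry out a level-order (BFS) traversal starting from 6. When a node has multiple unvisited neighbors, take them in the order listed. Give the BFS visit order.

6 → 5 → 16 → 13 → 0 → 4 → 15 → 14 → 2 → 11 → 10 → 8 → 12 → 7 → 3 → 9 → 1

Visit 6; enqueue 5, 16, 13 → queue [5, 16, 13]
Visit 5; enqueue 0, 4, 15, 14 → queue [16, 13, 0, 4, 15, 14]
Visit 16; enqueue 2, 11 → queue [13, 0, 4, 15, 14, 2, 11]
Visit 13; enqueue 10, 8, 12, 7, 3 → queue [0, 4, 15, 14, 2, 11, 10, 8, 12, 7, 3]
Visit 0 → queue [4, 15, 14, 2, 11, 10, 8, 12, 7, 3]
Visit 4 → queue [15, 14, 2, 11, 10, 8, 12, 7, 3]
Visit 15 → queue [14, 2, 11, 10, 8, 12, 7, 3]
Visit 14 → queue [2, 11, 10, 8, 12, 7, 3]
Visit 2; enqueue 9 → queue [11, 10, 8, 12, 7, 3, 9]
Visit 11 → queue [10, 8, 12, 7, 3, 9]
Visit 10 → queue [8, 12, 7, 3, 9]
Visit 8 → queue [12, 7, 3, 9]
Visit 12 → queue [7, 3, 9]
Visit 7 → queue [3, 9]
Visit 3; enqueue 1 → queue [9, 1]
Visit 9 → queue [1]
Visit 1 → queue []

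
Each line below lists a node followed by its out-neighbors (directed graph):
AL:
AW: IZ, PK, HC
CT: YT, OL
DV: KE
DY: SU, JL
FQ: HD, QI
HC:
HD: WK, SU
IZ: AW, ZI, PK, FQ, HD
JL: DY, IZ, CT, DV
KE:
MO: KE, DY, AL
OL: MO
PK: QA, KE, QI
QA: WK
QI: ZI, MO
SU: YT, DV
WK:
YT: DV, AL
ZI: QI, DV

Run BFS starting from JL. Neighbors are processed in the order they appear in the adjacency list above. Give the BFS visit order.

JL -> DY -> IZ -> CT -> DV -> SU -> AW -> ZI -> PK -> FQ -> HD -> YT -> OL -> KE -> HC -> QI -> QA -> WK -> AL -> MO

Visit JL; enqueue DY, IZ, CT, DV → queue [DY, IZ, CT, DV]
Visit DY; enqueue SU → queue [IZ, CT, DV, SU]
Visit IZ; enqueue AW, ZI, PK, FQ, HD → queue [CT, DV, SU, AW, ZI, PK, FQ, HD]
Visit CT; enqueue YT, OL → queue [DV, SU, AW, ZI, PK, FQ, HD, YT, OL]
Visit DV; enqueue KE → queue [SU, AW, ZI, PK, FQ, HD, YT, OL, KE]
Visit SU → queue [AW, ZI, PK, FQ, HD, YT, OL, KE]
Visit AW; enqueue HC → queue [ZI, PK, FQ, HD, YT, OL, KE, HC]
Visit ZI; enqueue QI → queue [PK, FQ, HD, YT, OL, KE, HC, QI]
Visit PK; enqueue QA → queue [FQ, HD, YT, OL, KE, HC, QI, QA]
Visit FQ → queue [HD, YT, OL, KE, HC, QI, QA]
Visit HD; enqueue WK → queue [YT, OL, KE, HC, QI, QA, WK]
Visit YT; enqueue AL → queue [OL, KE, HC, QI, QA, WK, AL]
Visit OL; enqueue MO → queue [KE, HC, QI, QA, WK, AL, MO]
Visit KE → queue [HC, QI, QA, WK, AL, MO]
Visit HC → queue [QI, QA, WK, AL, MO]
Visit QI → queue [QA, WK, AL, MO]
Visit QA → queue [WK, AL, MO]
Visit WK → queue [AL, MO]
Visit AL → queue [MO]
Visit MO → queue []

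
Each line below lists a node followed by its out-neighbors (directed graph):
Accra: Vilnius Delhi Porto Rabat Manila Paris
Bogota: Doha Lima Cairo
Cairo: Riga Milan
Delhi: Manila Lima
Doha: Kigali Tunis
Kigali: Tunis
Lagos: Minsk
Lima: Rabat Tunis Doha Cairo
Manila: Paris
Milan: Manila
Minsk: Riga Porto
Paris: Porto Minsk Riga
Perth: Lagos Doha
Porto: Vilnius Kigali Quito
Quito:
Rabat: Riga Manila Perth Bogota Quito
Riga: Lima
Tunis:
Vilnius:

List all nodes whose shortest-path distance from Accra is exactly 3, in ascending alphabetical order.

Cairo, Doha, Lagos, Tunis

Level 0: Accra
Level 1: Delhi, Manila, Paris, Porto, Rabat, Vilnius
Level 2: Bogota, Kigali, Lima, Minsk, Perth, Quito, Riga
Level 3: Cairo, Doha, Lagos, Tunis
Level 4: Milan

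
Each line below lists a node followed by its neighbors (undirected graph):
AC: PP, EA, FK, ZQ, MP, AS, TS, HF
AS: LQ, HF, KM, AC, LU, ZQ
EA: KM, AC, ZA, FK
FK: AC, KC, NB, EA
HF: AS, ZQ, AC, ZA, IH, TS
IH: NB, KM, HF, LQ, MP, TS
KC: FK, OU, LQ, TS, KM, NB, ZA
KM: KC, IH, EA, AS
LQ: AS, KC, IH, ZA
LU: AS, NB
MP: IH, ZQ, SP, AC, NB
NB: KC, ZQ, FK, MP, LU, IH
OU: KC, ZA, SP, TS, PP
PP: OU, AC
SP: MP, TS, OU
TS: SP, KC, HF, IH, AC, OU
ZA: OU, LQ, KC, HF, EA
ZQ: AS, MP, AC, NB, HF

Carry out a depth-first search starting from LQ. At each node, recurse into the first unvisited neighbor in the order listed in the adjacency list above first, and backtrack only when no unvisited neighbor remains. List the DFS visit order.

LQ, AS, HF, ZQ, MP, IH, NB, KC, FK, AC, PP, OU, ZA, EA, KM, SP, TS, LU

Visit LQ
LQ → AS
AS → HF
HF → ZQ
ZQ → MP
MP → IH
IH → NB
NB → KC
KC → FK
FK → AC
AC → PP
PP → OU
OU → ZA
ZA → EA
EA → KM
OU → SP
SP → TS
NB → LU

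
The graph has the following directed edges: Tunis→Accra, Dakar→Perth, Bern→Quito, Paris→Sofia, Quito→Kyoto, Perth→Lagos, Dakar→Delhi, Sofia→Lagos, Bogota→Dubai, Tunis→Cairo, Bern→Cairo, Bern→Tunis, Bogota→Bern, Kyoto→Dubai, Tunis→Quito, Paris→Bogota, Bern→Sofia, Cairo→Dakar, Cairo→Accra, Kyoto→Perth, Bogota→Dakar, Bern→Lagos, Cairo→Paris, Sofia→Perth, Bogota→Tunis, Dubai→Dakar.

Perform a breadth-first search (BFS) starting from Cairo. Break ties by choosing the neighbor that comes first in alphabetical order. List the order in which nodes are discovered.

Cairo Accra Dakar Paris Delhi Perth Bogota Sofia Lagos Bern Dubai Tunis Quito Kyoto

Visit Cairo; enqueue Accra, Dakar, Paris → queue [Accra, Dakar, Paris]
Visit Accra → queue [Dakar, Paris]
Visit Dakar; enqueue Delhi, Perth → queue [Paris, Delhi, Perth]
Visit Paris; enqueue Bogota, Sofia → queue [Delhi, Perth, Bogota, Sofia]
Visit Delhi → queue [Perth, Bogota, Sofia]
Visit Perth; enqueue Lagos → queue [Bogota, Sofia, Lagos]
Visit Bogota; enqueue Bern, Dubai, Tunis → queue [Sofia, Lagos, Bern, Dubai, Tunis]
Visit Sofia → queue [Lagos, Bern, Dubai, Tunis]
Visit Lagos → queue [Bern, Dubai, Tunis]
Visit Bern; enqueue Quito → queue [Dubai, Tunis, Quito]
Visit Dubai → queue [Tunis, Quito]
Visit Tunis → queue [Quito]
Visit Quito; enqueue Kyoto → queue [Kyoto]
Visit Kyoto → queue []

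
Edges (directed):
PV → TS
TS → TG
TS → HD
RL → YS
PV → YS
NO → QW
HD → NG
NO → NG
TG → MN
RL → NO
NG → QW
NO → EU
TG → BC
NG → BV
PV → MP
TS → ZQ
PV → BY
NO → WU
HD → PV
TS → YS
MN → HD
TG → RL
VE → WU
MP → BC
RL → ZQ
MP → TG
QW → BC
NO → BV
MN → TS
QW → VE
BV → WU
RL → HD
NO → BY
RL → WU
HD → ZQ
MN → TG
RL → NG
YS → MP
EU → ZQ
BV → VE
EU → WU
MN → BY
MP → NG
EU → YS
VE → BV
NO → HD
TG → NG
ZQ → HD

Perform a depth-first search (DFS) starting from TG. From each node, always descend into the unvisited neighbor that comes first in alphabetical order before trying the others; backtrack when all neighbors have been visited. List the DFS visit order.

Visit TG
TG → BC
TG → MN
MN → BY
MN → HD
HD → NG
NG → BV
BV → VE
VE → WU
NG → QW
HD → PV
PV → MP
PV → TS
TS → YS
TS → ZQ
TG → RL
RL → NO
NO → EU

TG, BC, MN, BY, HD, NG, BV, VE, WU, QW, PV, MP, TS, YS, ZQ, RL, NO, EU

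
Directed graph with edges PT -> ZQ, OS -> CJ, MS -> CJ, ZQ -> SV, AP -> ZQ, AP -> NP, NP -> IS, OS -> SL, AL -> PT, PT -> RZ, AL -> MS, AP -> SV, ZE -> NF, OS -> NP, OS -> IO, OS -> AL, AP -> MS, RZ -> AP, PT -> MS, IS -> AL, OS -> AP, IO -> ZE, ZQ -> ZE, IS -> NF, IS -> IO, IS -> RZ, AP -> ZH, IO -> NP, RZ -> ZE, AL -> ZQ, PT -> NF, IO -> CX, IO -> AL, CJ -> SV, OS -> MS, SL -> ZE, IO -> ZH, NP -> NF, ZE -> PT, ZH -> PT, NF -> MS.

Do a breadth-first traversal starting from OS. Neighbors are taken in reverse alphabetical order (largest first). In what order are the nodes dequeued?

OS, SL, NP, MS, IO, CJ, AP, AL, ZE, NF, IS, ZH, CX, SV, ZQ, PT, RZ

Visit OS; enqueue SL, NP, MS, IO, CJ, AP, AL → queue [SL, NP, MS, IO, CJ, AP, AL]
Visit SL; enqueue ZE → queue [NP, MS, IO, CJ, AP, AL, ZE]
Visit NP; enqueue NF, IS → queue [MS, IO, CJ, AP, AL, ZE, NF, IS]
Visit MS → queue [IO, CJ, AP, AL, ZE, NF, IS]
Visit IO; enqueue ZH, CX → queue [CJ, AP, AL, ZE, NF, IS, ZH, CX]
Visit CJ; enqueue SV → queue [AP, AL, ZE, NF, IS, ZH, CX, SV]
Visit AP; enqueue ZQ → queue [AL, ZE, NF, IS, ZH, CX, SV, ZQ]
Visit AL; enqueue PT → queue [ZE, NF, IS, ZH, CX, SV, ZQ, PT]
Visit ZE → queue [NF, IS, ZH, CX, SV, ZQ, PT]
Visit NF → queue [IS, ZH, CX, SV, ZQ, PT]
Visit IS; enqueue RZ → queue [ZH, CX, SV, ZQ, PT, RZ]
Visit ZH → queue [CX, SV, ZQ, PT, RZ]
Visit CX → queue [SV, ZQ, PT, RZ]
Visit SV → queue [ZQ, PT, RZ]
Visit ZQ → queue [PT, RZ]
Visit PT → queue [RZ]
Visit RZ → queue []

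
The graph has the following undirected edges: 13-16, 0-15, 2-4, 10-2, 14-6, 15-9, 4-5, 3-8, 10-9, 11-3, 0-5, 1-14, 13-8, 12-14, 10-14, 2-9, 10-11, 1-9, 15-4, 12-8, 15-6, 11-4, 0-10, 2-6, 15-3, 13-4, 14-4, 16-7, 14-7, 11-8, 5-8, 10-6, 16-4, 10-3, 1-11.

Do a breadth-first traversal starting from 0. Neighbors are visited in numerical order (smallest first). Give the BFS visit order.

0 -> 5 -> 10 -> 15 -> 4 -> 8 -> 2 -> 3 -> 6 -> 9 -> 11 -> 14 -> 13 -> 16 -> 12 -> 1 -> 7

Visit 0; enqueue 5, 10, 15 → queue [5, 10, 15]
Visit 5; enqueue 4, 8 → queue [10, 15, 4, 8]
Visit 10; enqueue 2, 3, 6, 9, 11, 14 → queue [15, 4, 8, 2, 3, 6, 9, 11, 14]
Visit 15 → queue [4, 8, 2, 3, 6, 9, 11, 14]
Visit 4; enqueue 13, 16 → queue [8, 2, 3, 6, 9, 11, 14, 13, 16]
Visit 8; enqueue 12 → queue [2, 3, 6, 9, 11, 14, 13, 16, 12]
Visit 2 → queue [3, 6, 9, 11, 14, 13, 16, 12]
Visit 3 → queue [6, 9, 11, 14, 13, 16, 12]
Visit 6 → queue [9, 11, 14, 13, 16, 12]
Visit 9; enqueue 1 → queue [11, 14, 13, 16, 12, 1]
Visit 11 → queue [14, 13, 16, 12, 1]
Visit 14; enqueue 7 → queue [13, 16, 12, 1, 7]
Visit 13 → queue [16, 12, 1, 7]
Visit 16 → queue [12, 1, 7]
Visit 12 → queue [1, 7]
Visit 1 → queue [7]
Visit 7 → queue []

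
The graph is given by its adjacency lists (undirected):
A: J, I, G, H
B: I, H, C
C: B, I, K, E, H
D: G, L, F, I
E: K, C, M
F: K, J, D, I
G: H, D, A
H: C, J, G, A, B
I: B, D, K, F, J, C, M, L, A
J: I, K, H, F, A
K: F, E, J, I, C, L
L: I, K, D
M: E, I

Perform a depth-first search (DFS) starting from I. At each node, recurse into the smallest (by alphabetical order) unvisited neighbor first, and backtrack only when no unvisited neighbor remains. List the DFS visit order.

I A G D F J H B C E K L M

Visit I
I → A
A → G
G → D
D → F
F → J
J → H
H → B
B → C
C → E
E → K
K → L
E → M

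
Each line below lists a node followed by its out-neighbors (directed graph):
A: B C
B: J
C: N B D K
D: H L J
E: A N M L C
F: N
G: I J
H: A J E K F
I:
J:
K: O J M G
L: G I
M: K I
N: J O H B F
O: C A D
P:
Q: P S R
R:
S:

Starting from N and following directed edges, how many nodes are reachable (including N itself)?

BFS from N visits: N, O, J, H, F, B, D, C, A, K, E, L, M, G, I
Reachable nodes: 15 of 19 total.

15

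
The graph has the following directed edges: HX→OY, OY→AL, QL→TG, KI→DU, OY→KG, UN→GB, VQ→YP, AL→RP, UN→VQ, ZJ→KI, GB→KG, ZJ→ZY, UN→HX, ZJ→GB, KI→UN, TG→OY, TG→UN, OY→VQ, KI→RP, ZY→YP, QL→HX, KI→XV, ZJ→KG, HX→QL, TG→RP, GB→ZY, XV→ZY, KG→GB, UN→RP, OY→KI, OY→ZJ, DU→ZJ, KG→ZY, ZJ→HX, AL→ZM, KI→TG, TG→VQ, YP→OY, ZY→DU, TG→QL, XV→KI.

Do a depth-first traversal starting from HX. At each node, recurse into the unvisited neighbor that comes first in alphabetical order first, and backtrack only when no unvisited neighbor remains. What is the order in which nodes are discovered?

Visit HX
HX → OY
OY → AL
AL → RP
AL → ZM
OY → KG
KG → GB
GB → ZY
ZY → DU
DU → ZJ
ZJ → KI
KI → TG
TG → QL
TG → UN
UN → VQ
VQ → YP
KI → XV

HX -> OY -> AL -> RP -> ZM -> KG -> GB -> ZY -> DU -> ZJ -> KI -> TG -> QL -> UN -> VQ -> YP -> XV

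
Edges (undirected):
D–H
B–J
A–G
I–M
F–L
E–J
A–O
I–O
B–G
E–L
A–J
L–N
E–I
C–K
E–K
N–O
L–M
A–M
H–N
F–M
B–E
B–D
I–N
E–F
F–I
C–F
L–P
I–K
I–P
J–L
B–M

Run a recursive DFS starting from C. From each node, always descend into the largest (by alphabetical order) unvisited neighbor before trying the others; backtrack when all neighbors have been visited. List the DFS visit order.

Visit C
C → K
K → I
I → P
P → L
L → N
N → O
O → A
A → M
M → F
F → E
E → J
J → B
B → G
B → D
D → H

C -> K -> I -> P -> L -> N -> O -> A -> M -> F -> E -> J -> B -> G -> D -> H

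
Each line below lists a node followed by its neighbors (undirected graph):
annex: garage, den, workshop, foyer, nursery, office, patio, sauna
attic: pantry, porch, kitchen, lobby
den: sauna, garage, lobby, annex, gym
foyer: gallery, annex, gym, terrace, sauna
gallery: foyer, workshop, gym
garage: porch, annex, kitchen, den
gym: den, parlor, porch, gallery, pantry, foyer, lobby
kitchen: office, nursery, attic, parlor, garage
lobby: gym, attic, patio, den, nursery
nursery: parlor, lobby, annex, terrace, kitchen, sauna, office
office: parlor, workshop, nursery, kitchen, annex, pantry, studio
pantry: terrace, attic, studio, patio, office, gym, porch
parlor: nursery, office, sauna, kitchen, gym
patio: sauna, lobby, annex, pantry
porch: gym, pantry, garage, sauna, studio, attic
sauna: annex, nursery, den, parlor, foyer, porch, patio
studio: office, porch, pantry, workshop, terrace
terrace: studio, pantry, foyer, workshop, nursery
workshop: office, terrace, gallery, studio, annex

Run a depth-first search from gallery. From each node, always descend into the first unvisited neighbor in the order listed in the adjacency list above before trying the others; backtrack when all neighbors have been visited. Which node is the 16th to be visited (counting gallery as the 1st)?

Visit gallery
gallery → foyer
foyer → annex
annex → garage
garage → porch
porch → gym
gym → den
den → sauna
sauna → nursery
nursery → parlor
parlor → office
office → workshop
workshop → terrace
terrace → studio
studio → pantry
pantry → attic
attic → kitchen
attic → lobby
lobby → patio

Visit order: gallery, foyer, annex, garage, porch, gym, den, sauna, nursery, parlor, office, workshop, terrace, studio, pantry, attic, kitchen, lobby, patio

attic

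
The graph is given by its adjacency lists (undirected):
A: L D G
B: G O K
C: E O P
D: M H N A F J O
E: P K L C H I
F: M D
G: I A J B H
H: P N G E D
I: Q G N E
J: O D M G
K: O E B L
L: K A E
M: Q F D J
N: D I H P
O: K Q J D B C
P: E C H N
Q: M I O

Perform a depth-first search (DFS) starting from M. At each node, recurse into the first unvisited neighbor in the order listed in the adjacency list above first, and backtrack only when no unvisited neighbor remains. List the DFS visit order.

M -> Q -> I -> G -> A -> L -> K -> O -> J -> D -> H -> P -> E -> C -> N -> F -> B

Visit M
M → Q
Q → I
I → G
G → A
A → L
L → K
K → O
O → J
J → D
D → H
H → P
P → E
E → C
P → N
D → F
O → B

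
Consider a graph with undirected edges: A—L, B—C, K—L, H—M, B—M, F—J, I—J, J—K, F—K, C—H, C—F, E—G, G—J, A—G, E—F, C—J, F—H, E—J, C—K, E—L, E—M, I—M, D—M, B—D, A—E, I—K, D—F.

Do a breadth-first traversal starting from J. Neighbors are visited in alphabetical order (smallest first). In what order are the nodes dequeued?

J C E F G I K B H A L M D

Visit J; enqueue C, E, F, G, I, K → queue [C, E, F, G, I, K]
Visit C; enqueue B, H → queue [E, F, G, I, K, B, H]
Visit E; enqueue A, L, M → queue [F, G, I, K, B, H, A, L, M]
Visit F; enqueue D → queue [G, I, K, B, H, A, L, M, D]
Visit G → queue [I, K, B, H, A, L, M, D]
Visit I → queue [K, B, H, A, L, M, D]
Visit K → queue [B, H, A, L, M, D]
Visit B → queue [H, A, L, M, D]
Visit H → queue [A, L, M, D]
Visit A → queue [L, M, D]
Visit L → queue [M, D]
Visit M → queue [D]
Visit D → queue []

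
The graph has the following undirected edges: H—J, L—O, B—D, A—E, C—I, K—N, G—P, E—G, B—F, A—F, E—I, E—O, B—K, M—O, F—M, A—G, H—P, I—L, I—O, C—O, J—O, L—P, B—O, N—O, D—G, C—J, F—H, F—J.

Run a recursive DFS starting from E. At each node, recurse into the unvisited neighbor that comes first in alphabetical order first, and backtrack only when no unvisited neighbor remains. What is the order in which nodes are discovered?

E, A, F, B, D, G, P, H, J, C, I, L, O, M, N, K

Visit E
E → A
A → F
F → B
B → D
D → G
G → P
P → H
H → J
J → C
C → I
I → L
L → O
O → M
O → N
N → K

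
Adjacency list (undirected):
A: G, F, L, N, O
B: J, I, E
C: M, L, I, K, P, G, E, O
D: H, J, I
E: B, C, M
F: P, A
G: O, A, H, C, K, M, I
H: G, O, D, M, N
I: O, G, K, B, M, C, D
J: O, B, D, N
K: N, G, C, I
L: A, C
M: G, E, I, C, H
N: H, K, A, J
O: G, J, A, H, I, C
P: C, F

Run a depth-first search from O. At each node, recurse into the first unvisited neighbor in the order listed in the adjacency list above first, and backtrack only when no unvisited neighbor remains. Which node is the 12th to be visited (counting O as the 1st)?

Visit O
O → G
G → A
A → F
F → P
P → C
C → M
M → E
E → B
B → J
J → D
D → H
H → N
N → K
K → I
C → L

Visit order: O, G, A, F, P, C, M, E, B, J, D, H, N, K, I, L

H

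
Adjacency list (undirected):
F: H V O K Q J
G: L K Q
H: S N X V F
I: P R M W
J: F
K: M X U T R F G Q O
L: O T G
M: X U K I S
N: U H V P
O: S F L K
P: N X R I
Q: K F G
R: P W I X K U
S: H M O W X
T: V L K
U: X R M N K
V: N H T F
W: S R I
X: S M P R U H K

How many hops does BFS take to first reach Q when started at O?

2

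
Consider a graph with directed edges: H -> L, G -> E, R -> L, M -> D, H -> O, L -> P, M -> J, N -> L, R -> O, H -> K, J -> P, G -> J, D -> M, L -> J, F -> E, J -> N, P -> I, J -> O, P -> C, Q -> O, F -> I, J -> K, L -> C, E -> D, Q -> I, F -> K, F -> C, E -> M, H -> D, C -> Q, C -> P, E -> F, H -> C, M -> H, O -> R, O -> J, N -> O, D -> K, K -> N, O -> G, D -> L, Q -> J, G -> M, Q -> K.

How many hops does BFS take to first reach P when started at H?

Level 0: H
Level 1: C, D, K, L, O
Level 2: G, J, M, N, P, Q, R
Level 3: E, I
Level 4: F
P first appears at level 2.

2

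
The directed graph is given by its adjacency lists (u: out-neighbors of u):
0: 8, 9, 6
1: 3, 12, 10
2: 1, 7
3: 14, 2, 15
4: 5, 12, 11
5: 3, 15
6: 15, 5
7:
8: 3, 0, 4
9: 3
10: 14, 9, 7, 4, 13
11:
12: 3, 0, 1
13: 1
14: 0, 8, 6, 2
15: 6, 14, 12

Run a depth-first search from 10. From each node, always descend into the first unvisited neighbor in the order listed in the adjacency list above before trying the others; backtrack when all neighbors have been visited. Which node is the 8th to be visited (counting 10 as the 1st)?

Visit 10
10 → 14
14 → 0
0 → 8
8 → 3
3 → 2
2 → 1
1 → 12
2 → 7
3 → 15
15 → 6
6 → 5
8 → 4
4 → 11
0 → 9
10 → 13

Visit order: 10, 14, 0, 8, 3, 2, 1, 12, 7, 15, 6, 5, 4, 11, 9, 13

12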